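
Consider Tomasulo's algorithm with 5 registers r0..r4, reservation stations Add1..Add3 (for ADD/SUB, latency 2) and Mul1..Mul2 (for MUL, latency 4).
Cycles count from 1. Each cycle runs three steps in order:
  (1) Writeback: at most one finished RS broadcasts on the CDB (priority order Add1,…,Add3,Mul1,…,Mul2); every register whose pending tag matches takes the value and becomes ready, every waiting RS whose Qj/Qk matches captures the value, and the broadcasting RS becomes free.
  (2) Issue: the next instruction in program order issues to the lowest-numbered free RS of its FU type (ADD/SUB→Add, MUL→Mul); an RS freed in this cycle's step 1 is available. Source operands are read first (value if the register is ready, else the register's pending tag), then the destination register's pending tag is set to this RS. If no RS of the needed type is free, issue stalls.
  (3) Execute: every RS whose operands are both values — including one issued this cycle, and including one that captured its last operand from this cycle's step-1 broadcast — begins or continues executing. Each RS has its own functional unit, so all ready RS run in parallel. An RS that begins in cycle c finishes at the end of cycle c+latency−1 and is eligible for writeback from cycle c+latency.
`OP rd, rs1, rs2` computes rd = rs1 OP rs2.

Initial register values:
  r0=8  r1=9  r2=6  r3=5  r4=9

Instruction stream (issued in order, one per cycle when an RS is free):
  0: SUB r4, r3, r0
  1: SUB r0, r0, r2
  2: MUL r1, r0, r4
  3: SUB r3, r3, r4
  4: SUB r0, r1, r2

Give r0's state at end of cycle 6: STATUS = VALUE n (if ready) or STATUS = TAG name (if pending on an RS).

c1: issue SUB r4<-Add1 | r0:8,r1:9,r2:6,r3:5,r4:Add1
c2: issue SUB r0<-Add2 | r0:Add2,r1:9,r2:6,r3:5,r4:Add1
c3: CDB Add1=-3; issue MUL r1<-Mul1 | r0:Add2,r1:Mul1,r2:6,r3:5,r4:-3
c4: CDB Add2=2; issue SUB r3<-Add1 | r0:2,r1:Mul1,r2:6,r3:Add1,r4:-3
c5: issue SUB r0<-Add2 | r0:Add2,r1:Mul1,r2:6,r3:Add1,r4:-3
c6: CDB Add1=8 | r0:Add2,r1:Mul1,r2:6,r3:8,r4:-3

STATUS = TAG Add2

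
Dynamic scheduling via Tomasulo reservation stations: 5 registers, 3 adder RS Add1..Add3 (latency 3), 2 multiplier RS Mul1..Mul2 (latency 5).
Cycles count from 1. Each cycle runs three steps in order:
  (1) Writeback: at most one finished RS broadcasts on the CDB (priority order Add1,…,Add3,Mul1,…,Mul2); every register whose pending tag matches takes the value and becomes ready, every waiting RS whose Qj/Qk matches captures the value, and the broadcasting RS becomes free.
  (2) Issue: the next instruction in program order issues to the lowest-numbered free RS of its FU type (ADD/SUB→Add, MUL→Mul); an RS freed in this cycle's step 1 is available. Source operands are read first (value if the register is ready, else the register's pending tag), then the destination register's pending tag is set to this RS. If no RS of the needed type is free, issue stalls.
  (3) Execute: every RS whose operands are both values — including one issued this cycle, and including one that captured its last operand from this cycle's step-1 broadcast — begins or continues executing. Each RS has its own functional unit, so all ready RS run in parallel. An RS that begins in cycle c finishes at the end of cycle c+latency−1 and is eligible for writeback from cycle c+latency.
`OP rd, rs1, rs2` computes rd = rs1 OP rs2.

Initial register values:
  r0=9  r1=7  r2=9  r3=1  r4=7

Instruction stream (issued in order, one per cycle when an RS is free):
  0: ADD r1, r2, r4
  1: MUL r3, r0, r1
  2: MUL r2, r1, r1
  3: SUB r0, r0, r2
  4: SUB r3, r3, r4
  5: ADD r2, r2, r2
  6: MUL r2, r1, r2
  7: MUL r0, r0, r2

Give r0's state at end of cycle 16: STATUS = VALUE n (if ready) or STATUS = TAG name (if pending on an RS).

STATUS = TAG Mul2

c1: issue ADD r1<-Add1 | r0:9,r1:Add1,r2:9,r3:1,r4:7
c2: issue MUL r3<-Mul1 | r0:9,r1:Add1,r2:9,r3:Mul1,r4:7
c3: issue MUL r2<-Mul2 | r0:9,r1:Add1,r2:Mul2,r3:Mul1,r4:7
c4: CDB Add1=16; issue SUB r0<-Add1 | r0:Add1,r1:16,r2:Mul2,r3:Mul1,r4:7
c5: issue SUB r3<-Add2 | r0:Add1,r1:16,r2:Mul2,r3:Add2,r4:7
c6: issue ADD r2<-Add3 | r0:Add1,r1:16,r2:Add3,r3:Add2,r4:7
c7: stall | r0:Add1,r1:16,r2:Add3,r3:Add2,r4:7
c8: stall | r0:Add1,r1:16,r2:Add3,r3:Add2,r4:7
c9: CDB Mul1=144; issue MUL r2<-Mul1 | r0:Add1,r1:16,r2:Mul1,r3:Add2,r4:7
c10: CDB Mul2=256; issue MUL r0<-Mul2 | r0:Mul2,r1:16,r2:Mul1,r3:Add2,r4:7
c11: - | r0:Mul2,r1:16,r2:Mul1,r3:Add2,r4:7
c12: CDB Add2=137 | r0:Mul2,r1:16,r2:Mul1,r3:137,r4:7
c13: CDB Add1=-247 | r0:Mul2,r1:16,r2:Mul1,r3:137,r4:7
c14: CDB Add3=512 | r0:Mul2,r1:16,r2:Mul1,r3:137,r4:7
c15: - | r0:Mul2,r1:16,r2:Mul1,r3:137,r4:7
c16: - | r0:Mul2,r1:16,r2:Mul1,r3:137,r4:7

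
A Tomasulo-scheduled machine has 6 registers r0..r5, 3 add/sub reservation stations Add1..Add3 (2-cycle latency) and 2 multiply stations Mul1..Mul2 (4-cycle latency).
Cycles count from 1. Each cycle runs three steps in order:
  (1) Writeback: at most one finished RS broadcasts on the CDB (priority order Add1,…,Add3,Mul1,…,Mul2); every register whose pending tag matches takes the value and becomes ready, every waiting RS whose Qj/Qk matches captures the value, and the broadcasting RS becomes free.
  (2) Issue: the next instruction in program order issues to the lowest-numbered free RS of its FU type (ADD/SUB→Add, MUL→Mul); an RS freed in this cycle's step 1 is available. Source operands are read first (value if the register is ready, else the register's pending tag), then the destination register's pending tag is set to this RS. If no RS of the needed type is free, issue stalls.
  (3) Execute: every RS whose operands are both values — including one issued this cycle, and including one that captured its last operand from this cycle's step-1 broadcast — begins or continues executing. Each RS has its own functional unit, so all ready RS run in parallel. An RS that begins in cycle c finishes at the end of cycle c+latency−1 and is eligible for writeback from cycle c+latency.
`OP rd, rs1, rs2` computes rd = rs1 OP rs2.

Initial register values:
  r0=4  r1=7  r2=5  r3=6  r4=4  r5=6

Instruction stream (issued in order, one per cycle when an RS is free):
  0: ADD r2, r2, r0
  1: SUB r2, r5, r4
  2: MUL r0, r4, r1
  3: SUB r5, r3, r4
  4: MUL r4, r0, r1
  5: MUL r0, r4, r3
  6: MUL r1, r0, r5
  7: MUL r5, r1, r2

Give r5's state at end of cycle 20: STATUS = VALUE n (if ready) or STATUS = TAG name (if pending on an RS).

STATUS = TAG Mul1

c1: issue ADD r2<-Add1 | r0:4,r1:7,r2:Add1,r3:6,r4:4,r5:6
c2: issue SUB r2<-Add2 | r0:4,r1:7,r2:Add2,r3:6,r4:4,r5:6
c3: CDB Add1=9; issue MUL r0<-Mul1 | r0:Mul1,r1:7,r2:Add2,r3:6,r4:4,r5:6
c4: CDB Add2=2; issue SUB r5<-Add1 | r0:Mul1,r1:7,r2:2,r3:6,r4:4,r5:Add1
c5: issue MUL r4<-Mul2 | r0:Mul1,r1:7,r2:2,r3:6,r4:Mul2,r5:Add1
c6: CDB Add1=2; stall | r0:Mul1,r1:7,r2:2,r3:6,r4:Mul2,r5:2
c7: CDB Mul1=28; issue MUL r0<-Mul1 | r0:Mul1,r1:7,r2:2,r3:6,r4:Mul2,r5:2
c8: stall | r0:Mul1,r1:7,r2:2,r3:6,r4:Mul2,r5:2
c9: stall | r0:Mul1,r1:7,r2:2,r3:6,r4:Mul2,r5:2
c10: stall | r0:Mul1,r1:7,r2:2,r3:6,r4:Mul2,r5:2
c11: CDB Mul2=196; issue MUL r1<-Mul2 | r0:Mul1,r1:Mul2,r2:2,r3:6,r4:196,r5:2
c12: stall | r0:Mul1,r1:Mul2,r2:2,r3:6,r4:196,r5:2
c13: stall | r0:Mul1,r1:Mul2,r2:2,r3:6,r4:196,r5:2
c14: stall | r0:Mul1,r1:Mul2,r2:2,r3:6,r4:196,r5:2
c15: CDB Mul1=1176; issue MUL r5<-Mul1 | r0:1176,r1:Mul2,r2:2,r3:6,r4:196,r5:Mul1
c16: - | r0:1176,r1:Mul2,r2:2,r3:6,r4:196,r5:Mul1
c17: - | r0:1176,r1:Mul2,r2:2,r3:6,r4:196,r5:Mul1
c18: - | r0:1176,r1:Mul2,r2:2,r3:6,r4:196,r5:Mul1
c19: CDB Mul2=2352 | r0:1176,r1:2352,r2:2,r3:6,r4:196,r5:Mul1
c20: - | r0:1176,r1:2352,r2:2,r3:6,r4:196,r5:Mul1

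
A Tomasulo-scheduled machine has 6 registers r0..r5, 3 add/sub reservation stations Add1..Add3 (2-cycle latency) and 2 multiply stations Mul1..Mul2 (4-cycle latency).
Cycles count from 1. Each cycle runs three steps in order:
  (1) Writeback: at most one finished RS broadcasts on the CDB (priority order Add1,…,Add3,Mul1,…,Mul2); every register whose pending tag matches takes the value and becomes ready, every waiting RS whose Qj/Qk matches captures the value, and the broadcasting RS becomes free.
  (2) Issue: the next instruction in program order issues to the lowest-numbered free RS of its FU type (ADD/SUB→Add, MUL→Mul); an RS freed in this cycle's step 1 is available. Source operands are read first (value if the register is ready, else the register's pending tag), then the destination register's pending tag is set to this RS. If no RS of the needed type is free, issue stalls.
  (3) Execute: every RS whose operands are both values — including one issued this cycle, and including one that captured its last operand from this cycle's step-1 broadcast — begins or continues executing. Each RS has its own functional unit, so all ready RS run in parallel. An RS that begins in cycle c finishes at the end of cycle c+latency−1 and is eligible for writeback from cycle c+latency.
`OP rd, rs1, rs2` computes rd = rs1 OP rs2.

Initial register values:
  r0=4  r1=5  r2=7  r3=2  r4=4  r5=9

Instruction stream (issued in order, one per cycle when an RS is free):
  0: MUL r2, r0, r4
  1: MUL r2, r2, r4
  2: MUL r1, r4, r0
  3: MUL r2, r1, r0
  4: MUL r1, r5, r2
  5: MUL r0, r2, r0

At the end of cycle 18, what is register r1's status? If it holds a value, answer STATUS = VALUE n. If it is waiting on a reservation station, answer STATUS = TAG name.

c1: issue MUL r2<-Mul1 | r0:4,r1:5,r2:Mul1,r3:2,r4:4,r5:9
c2: issue MUL r2<-Mul2 | r0:4,r1:5,r2:Mul2,r3:2,r4:4,r5:9
c3: stall | r0:4,r1:5,r2:Mul2,r3:2,r4:4,r5:9
c4: stall | r0:4,r1:5,r2:Mul2,r3:2,r4:4,r5:9
c5: CDB Mul1=16; issue MUL r1<-Mul1 | r0:4,r1:Mul1,r2:Mul2,r3:2,r4:4,r5:9
c6: stall | r0:4,r1:Mul1,r2:Mul2,r3:2,r4:4,r5:9
c7: stall | r0:4,r1:Mul1,r2:Mul2,r3:2,r4:4,r5:9
c8: stall | r0:4,r1:Mul1,r2:Mul2,r3:2,r4:4,r5:9
c9: CDB Mul1=16; issue MUL r2<-Mul1 | r0:4,r1:16,r2:Mul1,r3:2,r4:4,r5:9
c10: CDB Mul2=64; issue MUL r1<-Mul2 | r0:4,r1:Mul2,r2:Mul1,r3:2,r4:4,r5:9
c11: stall | r0:4,r1:Mul2,r2:Mul1,r3:2,r4:4,r5:9
c12: stall | r0:4,r1:Mul2,r2:Mul1,r3:2,r4:4,r5:9
c13: CDB Mul1=64; issue MUL r0<-Mul1 | r0:Mul1,r1:Mul2,r2:64,r3:2,r4:4,r5:9
c14: - | r0:Mul1,r1:Mul2,r2:64,r3:2,r4:4,r5:9
c15: - | r0:Mul1,r1:Mul2,r2:64,r3:2,r4:4,r5:9
c16: - | r0:Mul1,r1:Mul2,r2:64,r3:2,r4:4,r5:9
c17: CDB Mul1=256 | r0:256,r1:Mul2,r2:64,r3:2,r4:4,r5:9
c18: CDB Mul2=576 | r0:256,r1:576,r2:64,r3:2,r4:4,r5:9

STATUS = VALUE 576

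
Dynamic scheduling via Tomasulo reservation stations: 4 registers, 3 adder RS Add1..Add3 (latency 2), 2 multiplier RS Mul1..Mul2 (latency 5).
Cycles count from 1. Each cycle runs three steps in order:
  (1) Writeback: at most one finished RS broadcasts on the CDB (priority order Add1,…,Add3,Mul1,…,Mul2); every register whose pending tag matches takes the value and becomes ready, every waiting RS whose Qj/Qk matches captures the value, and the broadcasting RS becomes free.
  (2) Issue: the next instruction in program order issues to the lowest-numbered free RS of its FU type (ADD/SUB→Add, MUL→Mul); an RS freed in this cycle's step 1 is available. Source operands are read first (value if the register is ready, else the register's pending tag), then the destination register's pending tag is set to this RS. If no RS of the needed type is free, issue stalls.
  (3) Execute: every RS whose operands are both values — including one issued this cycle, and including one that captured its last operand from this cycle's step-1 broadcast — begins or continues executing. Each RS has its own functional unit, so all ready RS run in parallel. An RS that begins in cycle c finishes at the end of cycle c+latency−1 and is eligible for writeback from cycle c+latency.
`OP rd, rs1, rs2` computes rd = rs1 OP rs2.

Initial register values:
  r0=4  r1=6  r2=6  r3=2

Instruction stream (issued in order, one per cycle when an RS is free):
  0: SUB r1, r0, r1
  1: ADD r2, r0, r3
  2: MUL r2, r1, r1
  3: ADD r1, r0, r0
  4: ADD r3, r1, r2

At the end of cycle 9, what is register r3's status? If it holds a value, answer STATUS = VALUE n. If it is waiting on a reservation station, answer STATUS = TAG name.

STATUS = TAG Add2

  c1: issue SUB r1<-Add1  regs: r0:4,r1:Add1,r2:6,r3:2
  c2: issue ADD r2<-Add2  regs: r0:4,r1:Add1,r2:Add2,r3:2
  c3: CDB Add1=-2; issue MUL r2<-Mul1  regs: r0:4,r1:-2,r2:Mul1,r3:2
  c4: CDB Add2=6; issue ADD r1<-Add1  regs: r0:4,r1:Add1,r2:Mul1,r3:2
  c5: issue ADD r3<-Add2  regs: r0:4,r1:Add1,r2:Mul1,r3:Add2
  c6: CDB Add1=8  regs: r0:4,r1:8,r2:Mul1,r3:Add2
  c7: -  regs: r0:4,r1:8,r2:Mul1,r3:Add2
  c8: CDB Mul1=4  regs: r0:4,r1:8,r2:4,r3:Add2
  c9: -  regs: r0:4,r1:8,r2:4,r3:Add2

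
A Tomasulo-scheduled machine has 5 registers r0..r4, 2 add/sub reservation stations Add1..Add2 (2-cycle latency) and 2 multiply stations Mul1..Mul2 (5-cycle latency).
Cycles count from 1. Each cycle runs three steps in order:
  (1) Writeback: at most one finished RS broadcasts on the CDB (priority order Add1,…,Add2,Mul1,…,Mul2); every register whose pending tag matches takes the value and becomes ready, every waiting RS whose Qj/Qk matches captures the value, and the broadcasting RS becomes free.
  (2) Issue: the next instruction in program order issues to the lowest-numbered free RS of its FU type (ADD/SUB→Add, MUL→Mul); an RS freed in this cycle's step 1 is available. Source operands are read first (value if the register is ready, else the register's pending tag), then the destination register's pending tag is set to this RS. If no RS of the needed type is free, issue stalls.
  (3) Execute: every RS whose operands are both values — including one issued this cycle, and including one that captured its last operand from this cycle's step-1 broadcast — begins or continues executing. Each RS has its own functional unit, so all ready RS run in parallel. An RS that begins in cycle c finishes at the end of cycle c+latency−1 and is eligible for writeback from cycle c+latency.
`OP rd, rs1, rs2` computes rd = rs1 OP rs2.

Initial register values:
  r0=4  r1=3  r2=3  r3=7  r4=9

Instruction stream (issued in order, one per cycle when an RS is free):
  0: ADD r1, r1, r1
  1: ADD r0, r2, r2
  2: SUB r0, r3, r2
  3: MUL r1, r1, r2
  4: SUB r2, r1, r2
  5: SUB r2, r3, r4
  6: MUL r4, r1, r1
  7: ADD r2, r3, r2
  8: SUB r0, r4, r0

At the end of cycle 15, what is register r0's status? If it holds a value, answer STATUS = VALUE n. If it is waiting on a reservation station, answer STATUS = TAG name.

cycle 1: issue ADD r1<-Add1 // r0:4,r1:Add1,r2:3,r3:7,r4:9
cycle 2: issue ADD r0<-Add2 // r0:Add2,r1:Add1,r2:3,r3:7,r4:9
cycle 3: CDB Add1=6; issue SUB r0<-Add1 // r0:Add1,r1:6,r2:3,r3:7,r4:9
cycle 4: CDB Add2=6; issue MUL r1<-Mul1 // r0:Add1,r1:Mul1,r2:3,r3:7,r4:9
cycle 5: CDB Add1=4; issue SUB r2<-Add1 // r0:4,r1:Mul1,r2:Add1,r3:7,r4:9
cycle 6: issue SUB r2<-Add2 // r0:4,r1:Mul1,r2:Add2,r3:7,r4:9
cycle 7: issue MUL r4<-Mul2 // r0:4,r1:Mul1,r2:Add2,r3:7,r4:Mul2
cycle 8: CDB Add2=-2; issue ADD r2<-Add2 // r0:4,r1:Mul1,r2:Add2,r3:7,r4:Mul2
cycle 9: CDB Mul1=18; stall // r0:4,r1:18,r2:Add2,r3:7,r4:Mul2
cycle 10: CDB Add2=5; issue SUB r0<-Add2 // r0:Add2,r1:18,r2:5,r3:7,r4:Mul2
cycle 11: CDB Add1=15 // r0:Add2,r1:18,r2:5,r3:7,r4:Mul2
cycle 12: - // r0:Add2,r1:18,r2:5,r3:7,r4:Mul2
cycle 13: - // r0:Add2,r1:18,r2:5,r3:7,r4:Mul2
cycle 14: CDB Mul2=324 // r0:Add2,r1:18,r2:5,r3:7,r4:324
cycle 15: - // r0:Add2,r1:18,r2:5,r3:7,r4:324

STATUS = TAG Add2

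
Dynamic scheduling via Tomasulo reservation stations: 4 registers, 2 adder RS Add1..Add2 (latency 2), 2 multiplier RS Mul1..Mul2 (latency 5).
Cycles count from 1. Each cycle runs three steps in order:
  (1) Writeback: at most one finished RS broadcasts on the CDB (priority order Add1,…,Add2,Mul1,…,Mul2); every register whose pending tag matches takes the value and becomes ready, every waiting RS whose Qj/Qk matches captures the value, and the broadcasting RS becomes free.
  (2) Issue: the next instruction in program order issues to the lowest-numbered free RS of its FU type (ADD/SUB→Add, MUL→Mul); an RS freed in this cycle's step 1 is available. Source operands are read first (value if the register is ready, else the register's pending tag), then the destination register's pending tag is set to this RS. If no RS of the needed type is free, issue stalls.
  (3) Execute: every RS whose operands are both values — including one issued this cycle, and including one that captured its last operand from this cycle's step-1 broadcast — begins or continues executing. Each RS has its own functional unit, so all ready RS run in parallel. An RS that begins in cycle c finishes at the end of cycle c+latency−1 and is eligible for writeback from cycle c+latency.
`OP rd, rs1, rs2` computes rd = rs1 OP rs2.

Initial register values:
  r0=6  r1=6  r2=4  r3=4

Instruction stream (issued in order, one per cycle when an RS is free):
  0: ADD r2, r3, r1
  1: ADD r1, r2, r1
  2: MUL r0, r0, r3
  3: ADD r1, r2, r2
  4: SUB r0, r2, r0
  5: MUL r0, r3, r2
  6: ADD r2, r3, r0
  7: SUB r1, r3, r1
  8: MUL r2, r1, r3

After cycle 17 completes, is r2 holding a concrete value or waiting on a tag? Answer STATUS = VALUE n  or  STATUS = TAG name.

c1: issue ADD r2<-Add1 | r0:6,r1:6,r2:Add1,r3:4
c2: issue ADD r1<-Add2 | r0:6,r1:Add2,r2:Add1,r3:4
c3: CDB Add1=10; issue MUL r0<-Mul1 | r0:Mul1,r1:Add2,r2:10,r3:4
c4: issue ADD r1<-Add1 | r0:Mul1,r1:Add1,r2:10,r3:4
c5: CDB Add2=16; issue SUB r0<-Add2 | r0:Add2,r1:Add1,r2:10,r3:4
c6: CDB Add1=20; issue MUL r0<-Mul2 | r0:Mul2,r1:20,r2:10,r3:4
c7: issue ADD r2<-Add1 | r0:Mul2,r1:20,r2:Add1,r3:4
c8: CDB Mul1=24; stall | r0:Mul2,r1:20,r2:Add1,r3:4
c9: stall | r0:Mul2,r1:20,r2:Add1,r3:4
c10: CDB Add2=-14; issue SUB r1<-Add2 | r0:Mul2,r1:Add2,r2:Add1,r3:4
c11: CDB Mul2=40; issue MUL r2<-Mul1 | r0:40,r1:Add2,r2:Mul1,r3:4
c12: CDB Add2=-16 | r0:40,r1:-16,r2:Mul1,r3:4
c13: CDB Add1=44 | r0:40,r1:-16,r2:Mul1,r3:4
c14: - | r0:40,r1:-16,r2:Mul1,r3:4
c15: - | r0:40,r1:-16,r2:Mul1,r3:4
c16: - | r0:40,r1:-16,r2:Mul1,r3:4
c17: CDB Mul1=-64 | r0:40,r1:-16,r2:-64,r3:4

STATUS = VALUE -64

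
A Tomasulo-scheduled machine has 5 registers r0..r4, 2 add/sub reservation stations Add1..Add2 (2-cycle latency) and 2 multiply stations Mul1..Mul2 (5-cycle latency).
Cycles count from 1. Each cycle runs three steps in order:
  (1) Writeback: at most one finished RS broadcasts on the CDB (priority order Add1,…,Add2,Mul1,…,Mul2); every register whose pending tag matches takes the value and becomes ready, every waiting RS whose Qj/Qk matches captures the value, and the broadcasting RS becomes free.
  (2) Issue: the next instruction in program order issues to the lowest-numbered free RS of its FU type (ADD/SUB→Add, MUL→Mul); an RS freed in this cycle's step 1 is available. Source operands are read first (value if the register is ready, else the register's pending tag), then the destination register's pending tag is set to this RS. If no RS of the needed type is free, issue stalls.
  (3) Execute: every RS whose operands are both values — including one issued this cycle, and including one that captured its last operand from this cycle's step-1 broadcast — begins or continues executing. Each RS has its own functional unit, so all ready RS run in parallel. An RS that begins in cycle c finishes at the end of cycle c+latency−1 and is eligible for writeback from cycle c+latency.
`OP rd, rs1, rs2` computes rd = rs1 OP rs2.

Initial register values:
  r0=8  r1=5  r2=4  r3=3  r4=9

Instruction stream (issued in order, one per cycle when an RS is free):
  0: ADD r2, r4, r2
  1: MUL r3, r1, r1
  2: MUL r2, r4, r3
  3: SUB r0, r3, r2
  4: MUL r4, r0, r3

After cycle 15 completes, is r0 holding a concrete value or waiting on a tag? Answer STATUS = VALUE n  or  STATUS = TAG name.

cycle 1: issue ADD r2<-Add1 // r0:8,r1:5,r2:Add1,r3:3,r4:9
cycle 2: issue MUL r3<-Mul1 // r0:8,r1:5,r2:Add1,r3:Mul1,r4:9
cycle 3: CDB Add1=13; issue MUL r2<-Mul2 // r0:8,r1:5,r2:Mul2,r3:Mul1,r4:9
cycle 4: issue SUB r0<-Add1 // r0:Add1,r1:5,r2:Mul2,r3:Mul1,r4:9
cycle 5: stall // r0:Add1,r1:5,r2:Mul2,r3:Mul1,r4:9
cycle 6: stall // r0:Add1,r1:5,r2:Mul2,r3:Mul1,r4:9
cycle 7: CDB Mul1=25; issue MUL r4<-Mul1 // r0:Add1,r1:5,r2:Mul2,r3:25,r4:Mul1
cycle 8: - // r0:Add1,r1:5,r2:Mul2,r3:25,r4:Mul1
cycle 9: - // r0:Add1,r1:5,r2:Mul2,r3:25,r4:Mul1
cycle 10: - // r0:Add1,r1:5,r2:Mul2,r3:25,r4:Mul1
cycle 11: - // r0:Add1,r1:5,r2:Mul2,r3:25,r4:Mul1
cycle 12: CDB Mul2=225 // r0:Add1,r1:5,r2:225,r3:25,r4:Mul1
cycle 13: - // r0:Add1,r1:5,r2:225,r3:25,r4:Mul1
cycle 14: CDB Add1=-200 // r0:-200,r1:5,r2:225,r3:25,r4:Mul1
cycle 15: - // r0:-200,r1:5,r2:225,r3:25,r4:Mul1

STATUS = VALUE -200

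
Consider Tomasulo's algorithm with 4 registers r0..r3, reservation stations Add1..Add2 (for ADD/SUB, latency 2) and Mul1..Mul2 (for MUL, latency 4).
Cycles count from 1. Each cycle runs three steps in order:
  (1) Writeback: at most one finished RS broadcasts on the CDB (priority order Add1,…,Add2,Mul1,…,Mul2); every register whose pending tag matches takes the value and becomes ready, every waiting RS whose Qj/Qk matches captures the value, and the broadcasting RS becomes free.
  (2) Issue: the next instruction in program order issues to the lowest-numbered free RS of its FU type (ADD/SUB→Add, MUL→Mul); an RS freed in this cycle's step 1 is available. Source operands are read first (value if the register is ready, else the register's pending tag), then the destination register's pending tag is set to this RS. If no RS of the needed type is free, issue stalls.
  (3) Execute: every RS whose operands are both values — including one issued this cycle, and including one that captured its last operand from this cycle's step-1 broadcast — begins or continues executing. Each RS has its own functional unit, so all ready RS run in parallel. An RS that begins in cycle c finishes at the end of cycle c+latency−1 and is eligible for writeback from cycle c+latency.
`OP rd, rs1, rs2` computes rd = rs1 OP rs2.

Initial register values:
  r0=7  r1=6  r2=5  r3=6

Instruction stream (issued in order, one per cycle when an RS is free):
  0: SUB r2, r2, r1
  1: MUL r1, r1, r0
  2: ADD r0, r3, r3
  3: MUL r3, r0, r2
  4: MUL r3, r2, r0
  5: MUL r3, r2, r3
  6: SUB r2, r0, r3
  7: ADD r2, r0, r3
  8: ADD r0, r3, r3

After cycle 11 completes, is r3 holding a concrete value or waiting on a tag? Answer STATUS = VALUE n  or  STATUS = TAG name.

STATUS = TAG Mul2

c1: issue SUB r2<-Add1 | r0:7,r1:6,r2:Add1,r3:6
c2: issue MUL r1<-Mul1 | r0:7,r1:Mul1,r2:Add1,r3:6
c3: CDB Add1=-1; issue ADD r0<-Add1 | r0:Add1,r1:Mul1,r2:-1,r3:6
c4: issue MUL r3<-Mul2 | r0:Add1,r1:Mul1,r2:-1,r3:Mul2
c5: CDB Add1=12; stall | r0:12,r1:Mul1,r2:-1,r3:Mul2
c6: CDB Mul1=42; issue MUL r3<-Mul1 | r0:12,r1:42,r2:-1,r3:Mul1
c7: stall | r0:12,r1:42,r2:-1,r3:Mul1
c8: stall | r0:12,r1:42,r2:-1,r3:Mul1
c9: CDB Mul2=-12; issue MUL r3<-Mul2 | r0:12,r1:42,r2:-1,r3:Mul2
c10: CDB Mul1=-12; issue SUB r2<-Add1 | r0:12,r1:42,r2:Add1,r3:Mul2
c11: issue ADD r2<-Add2 | r0:12,r1:42,r2:Add2,r3:Mul2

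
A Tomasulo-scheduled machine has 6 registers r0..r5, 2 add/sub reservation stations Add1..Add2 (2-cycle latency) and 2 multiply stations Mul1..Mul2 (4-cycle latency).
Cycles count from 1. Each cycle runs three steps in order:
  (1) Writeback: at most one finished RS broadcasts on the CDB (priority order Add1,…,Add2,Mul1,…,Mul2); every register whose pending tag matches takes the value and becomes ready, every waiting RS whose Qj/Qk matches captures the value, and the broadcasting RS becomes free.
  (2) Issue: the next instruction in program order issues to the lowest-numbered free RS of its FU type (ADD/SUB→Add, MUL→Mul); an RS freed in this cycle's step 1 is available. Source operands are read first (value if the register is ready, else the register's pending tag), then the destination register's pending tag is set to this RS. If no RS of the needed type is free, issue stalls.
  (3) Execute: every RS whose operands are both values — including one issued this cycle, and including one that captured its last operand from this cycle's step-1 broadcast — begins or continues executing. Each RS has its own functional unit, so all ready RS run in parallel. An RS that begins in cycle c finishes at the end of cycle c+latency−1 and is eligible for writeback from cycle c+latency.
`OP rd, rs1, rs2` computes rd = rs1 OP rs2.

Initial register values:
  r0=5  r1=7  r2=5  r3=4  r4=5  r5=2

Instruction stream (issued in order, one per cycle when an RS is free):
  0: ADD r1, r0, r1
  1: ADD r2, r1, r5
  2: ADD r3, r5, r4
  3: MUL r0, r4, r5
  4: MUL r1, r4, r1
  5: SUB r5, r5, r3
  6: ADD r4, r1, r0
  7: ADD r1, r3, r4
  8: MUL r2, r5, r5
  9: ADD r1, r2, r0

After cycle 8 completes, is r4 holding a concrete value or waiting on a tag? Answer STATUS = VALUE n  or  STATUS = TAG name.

c1: issue ADD r1<-Add1 | r0:5,r1:Add1,r2:5,r3:4,r4:5,r5:2
c2: issue ADD r2<-Add2 | r0:5,r1:Add1,r2:Add2,r3:4,r4:5,r5:2
c3: CDB Add1=12; issue ADD r3<-Add1 | r0:5,r1:12,r2:Add2,r3:Add1,r4:5,r5:2
c4: issue MUL r0<-Mul1 | r0:Mul1,r1:12,r2:Add2,r3:Add1,r4:5,r5:2
c5: CDB Add1=7; issue MUL r1<-Mul2 | r0:Mul1,r1:Mul2,r2:Add2,r3:7,r4:5,r5:2
c6: CDB Add2=14; issue SUB r5<-Add1 | r0:Mul1,r1:Mul2,r2:14,r3:7,r4:5,r5:Add1
c7: issue ADD r4<-Add2 | r0:Mul1,r1:Mul2,r2:14,r3:7,r4:Add2,r5:Add1
c8: CDB Add1=-5; issue ADD r1<-Add1 | r0:Mul1,r1:Add1,r2:14,r3:7,r4:Add2,r5:-5

STATUS = TAG Add2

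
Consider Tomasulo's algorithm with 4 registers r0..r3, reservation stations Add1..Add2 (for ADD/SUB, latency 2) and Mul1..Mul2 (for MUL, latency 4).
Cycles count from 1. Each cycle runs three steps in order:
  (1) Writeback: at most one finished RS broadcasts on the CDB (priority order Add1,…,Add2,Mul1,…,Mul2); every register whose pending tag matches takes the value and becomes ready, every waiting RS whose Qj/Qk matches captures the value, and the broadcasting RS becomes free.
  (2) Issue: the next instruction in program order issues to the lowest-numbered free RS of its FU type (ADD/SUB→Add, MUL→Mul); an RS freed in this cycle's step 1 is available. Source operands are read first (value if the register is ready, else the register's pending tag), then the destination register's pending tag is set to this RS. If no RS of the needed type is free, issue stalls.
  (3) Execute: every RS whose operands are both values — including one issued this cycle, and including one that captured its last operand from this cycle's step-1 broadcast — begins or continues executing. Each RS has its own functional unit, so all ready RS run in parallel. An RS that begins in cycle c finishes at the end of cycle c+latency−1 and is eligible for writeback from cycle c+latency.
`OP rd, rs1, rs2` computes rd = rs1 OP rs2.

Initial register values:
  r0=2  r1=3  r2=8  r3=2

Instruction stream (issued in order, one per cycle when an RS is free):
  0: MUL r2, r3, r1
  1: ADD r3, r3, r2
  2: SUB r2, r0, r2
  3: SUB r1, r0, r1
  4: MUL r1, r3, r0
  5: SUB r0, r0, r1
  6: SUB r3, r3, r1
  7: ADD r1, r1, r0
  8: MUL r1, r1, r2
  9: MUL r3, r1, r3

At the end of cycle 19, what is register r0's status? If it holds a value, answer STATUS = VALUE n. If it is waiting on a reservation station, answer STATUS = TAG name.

STATUS = VALUE -14

cycle 1: issue MUL r2<-Mul1 // r0:2,r1:3,r2:Mul1,r3:2
cycle 2: issue ADD r3<-Add1 // r0:2,r1:3,r2:Mul1,r3:Add1
cycle 3: issue SUB r2<-Add2 // r0:2,r1:3,r2:Add2,r3:Add1
cycle 4: stall // r0:2,r1:3,r2:Add2,r3:Add1
cycle 5: CDB Mul1=6; stall // r0:2,r1:3,r2:Add2,r3:Add1
cycle 6: stall // r0:2,r1:3,r2:Add2,r3:Add1
cycle 7: CDB Add1=8; issue SUB r1<-Add1 // r0:2,r1:Add1,r2:Add2,r3:8
cycle 8: CDB Add2=-4; issue MUL r1<-Mul1 // r0:2,r1:Mul1,r2:-4,r3:8
cycle 9: CDB Add1=-1; issue SUB r0<-Add1 // r0:Add1,r1:Mul1,r2:-4,r3:8
cycle 10: issue SUB r3<-Add2 // r0:Add1,r1:Mul1,r2:-4,r3:Add2
cycle 11: stall // r0:Add1,r1:Mul1,r2:-4,r3:Add2
cycle 12: CDB Mul1=16; stall // r0:Add1,r1:16,r2:-4,r3:Add2
cycle 13: stall // r0:Add1,r1:16,r2:-4,r3:Add2
cycle 14: CDB Add1=-14; issue ADD r1<-Add1 // r0:-14,r1:Add1,r2:-4,r3:Add2
cycle 15: CDB Add2=-8; issue MUL r1<-Mul1 // r0:-14,r1:Mul1,r2:-4,r3:-8
cycle 16: CDB Add1=2; issue MUL r3<-Mul2 // r0:-14,r1:Mul1,r2:-4,r3:Mul2
cycle 17: - // r0:-14,r1:Mul1,r2:-4,r3:Mul2
cycle 18: - // r0:-14,r1:Mul1,r2:-4,r3:Mul2
cycle 19: - // r0:-14,r1:Mul1,r2:-4,r3:Mul2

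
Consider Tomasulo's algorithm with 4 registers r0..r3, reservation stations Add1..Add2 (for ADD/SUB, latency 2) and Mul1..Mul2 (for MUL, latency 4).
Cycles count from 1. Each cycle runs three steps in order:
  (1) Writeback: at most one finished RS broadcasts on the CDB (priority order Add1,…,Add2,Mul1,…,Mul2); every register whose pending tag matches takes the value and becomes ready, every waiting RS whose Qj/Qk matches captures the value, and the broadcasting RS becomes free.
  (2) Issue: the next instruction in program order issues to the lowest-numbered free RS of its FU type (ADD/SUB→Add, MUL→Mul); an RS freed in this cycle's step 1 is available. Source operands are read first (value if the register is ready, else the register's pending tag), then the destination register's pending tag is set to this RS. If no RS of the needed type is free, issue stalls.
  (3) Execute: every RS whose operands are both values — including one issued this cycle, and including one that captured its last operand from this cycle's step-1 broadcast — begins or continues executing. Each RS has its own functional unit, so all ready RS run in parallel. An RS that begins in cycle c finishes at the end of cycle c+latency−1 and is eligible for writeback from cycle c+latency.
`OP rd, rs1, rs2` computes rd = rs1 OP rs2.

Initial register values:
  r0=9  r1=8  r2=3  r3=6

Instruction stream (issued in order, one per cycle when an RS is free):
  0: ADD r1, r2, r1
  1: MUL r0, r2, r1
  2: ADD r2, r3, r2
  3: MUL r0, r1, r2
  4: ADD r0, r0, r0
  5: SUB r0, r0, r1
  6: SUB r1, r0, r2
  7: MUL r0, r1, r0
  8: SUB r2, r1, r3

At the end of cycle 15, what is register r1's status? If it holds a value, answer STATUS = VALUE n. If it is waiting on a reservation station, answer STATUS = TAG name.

  c1: issue ADD r1<-Add1  regs: r0:9,r1:Add1,r2:3,r3:6
  c2: issue MUL r0<-Mul1  regs: r0:Mul1,r1:Add1,r2:3,r3:6
  c3: CDB Add1=11; issue ADD r2<-Add1  regs: r0:Mul1,r1:11,r2:Add1,r3:6
  c4: issue MUL r0<-Mul2  regs: r0:Mul2,r1:11,r2:Add1,r3:6
  c5: CDB Add1=9; issue ADD r0<-Add1  regs: r0:Add1,r1:11,r2:9,r3:6
  c6: issue SUB r0<-Add2  regs: r0:Add2,r1:11,r2:9,r3:6
  c7: CDB Mul1=33; stall  regs: r0:Add2,r1:11,r2:9,r3:6
  c8: stall  regs: r0:Add2,r1:11,r2:9,r3:6
  c9: CDB Mul2=99; stall  regs: r0:Add2,r1:11,r2:9,r3:6
  c10: stall  regs: r0:Add2,r1:11,r2:9,r3:6
  c11: CDB Add1=198; issue SUB r1<-Add1  regs: r0:Add2,r1:Add1,r2:9,r3:6
  c12: issue MUL r0<-Mul1  regs: r0:Mul1,r1:Add1,r2:9,r3:6
  c13: CDB Add2=187; issue SUB r2<-Add2  regs: r0:Mul1,r1:Add1,r2:Add2,r3:6
  c14: -  regs: r0:Mul1,r1:Add1,r2:Add2,r3:6
  c15: CDB Add1=178  regs: r0:Mul1,r1:178,r2:Add2,r3:6

STATUS = VALUE 178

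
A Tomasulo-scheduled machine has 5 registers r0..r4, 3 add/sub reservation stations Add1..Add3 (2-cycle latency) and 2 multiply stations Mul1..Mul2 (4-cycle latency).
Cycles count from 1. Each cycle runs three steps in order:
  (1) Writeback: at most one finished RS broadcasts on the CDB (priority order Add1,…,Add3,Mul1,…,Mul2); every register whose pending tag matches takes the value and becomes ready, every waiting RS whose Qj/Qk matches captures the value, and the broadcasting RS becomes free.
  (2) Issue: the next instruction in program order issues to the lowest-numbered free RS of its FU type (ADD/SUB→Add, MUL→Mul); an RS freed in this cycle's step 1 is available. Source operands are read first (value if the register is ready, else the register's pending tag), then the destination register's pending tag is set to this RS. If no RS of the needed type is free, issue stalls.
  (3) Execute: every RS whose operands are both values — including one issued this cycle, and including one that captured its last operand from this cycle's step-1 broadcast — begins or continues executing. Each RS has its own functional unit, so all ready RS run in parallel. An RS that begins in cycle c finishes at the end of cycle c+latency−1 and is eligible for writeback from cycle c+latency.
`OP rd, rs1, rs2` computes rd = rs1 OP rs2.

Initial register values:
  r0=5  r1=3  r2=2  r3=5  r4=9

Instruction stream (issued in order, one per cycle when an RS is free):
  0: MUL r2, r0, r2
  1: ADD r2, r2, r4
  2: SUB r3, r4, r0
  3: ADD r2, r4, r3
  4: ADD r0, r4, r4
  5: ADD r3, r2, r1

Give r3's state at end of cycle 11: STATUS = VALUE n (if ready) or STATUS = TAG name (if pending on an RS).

c1: issue MUL r2<-Mul1 | r0:5,r1:3,r2:Mul1,r3:5,r4:9
c2: issue ADD r2<-Add1 | r0:5,r1:3,r2:Add1,r3:5,r4:9
c3: issue SUB r3<-Add2 | r0:5,r1:3,r2:Add1,r3:Add2,r4:9
c4: issue ADD r2<-Add3 | r0:5,r1:3,r2:Add3,r3:Add2,r4:9
c5: CDB Add2=4; issue ADD r0<-Add2 | r0:Add2,r1:3,r2:Add3,r3:4,r4:9
c6: CDB Mul1=10; stall | r0:Add2,r1:3,r2:Add3,r3:4,r4:9
c7: CDB Add2=18; issue ADD r3<-Add2 | r0:18,r1:3,r2:Add3,r3:Add2,r4:9
c8: CDB Add1=19 | r0:18,r1:3,r2:Add3,r3:Add2,r4:9
c9: CDB Add3=13 | r0:18,r1:3,r2:13,r3:Add2,r4:9
c10: - | r0:18,r1:3,r2:13,r3:Add2,r4:9
c11: CDB Add2=16 | r0:18,r1:3,r2:13,r3:16,r4:9

STATUS = VALUE 16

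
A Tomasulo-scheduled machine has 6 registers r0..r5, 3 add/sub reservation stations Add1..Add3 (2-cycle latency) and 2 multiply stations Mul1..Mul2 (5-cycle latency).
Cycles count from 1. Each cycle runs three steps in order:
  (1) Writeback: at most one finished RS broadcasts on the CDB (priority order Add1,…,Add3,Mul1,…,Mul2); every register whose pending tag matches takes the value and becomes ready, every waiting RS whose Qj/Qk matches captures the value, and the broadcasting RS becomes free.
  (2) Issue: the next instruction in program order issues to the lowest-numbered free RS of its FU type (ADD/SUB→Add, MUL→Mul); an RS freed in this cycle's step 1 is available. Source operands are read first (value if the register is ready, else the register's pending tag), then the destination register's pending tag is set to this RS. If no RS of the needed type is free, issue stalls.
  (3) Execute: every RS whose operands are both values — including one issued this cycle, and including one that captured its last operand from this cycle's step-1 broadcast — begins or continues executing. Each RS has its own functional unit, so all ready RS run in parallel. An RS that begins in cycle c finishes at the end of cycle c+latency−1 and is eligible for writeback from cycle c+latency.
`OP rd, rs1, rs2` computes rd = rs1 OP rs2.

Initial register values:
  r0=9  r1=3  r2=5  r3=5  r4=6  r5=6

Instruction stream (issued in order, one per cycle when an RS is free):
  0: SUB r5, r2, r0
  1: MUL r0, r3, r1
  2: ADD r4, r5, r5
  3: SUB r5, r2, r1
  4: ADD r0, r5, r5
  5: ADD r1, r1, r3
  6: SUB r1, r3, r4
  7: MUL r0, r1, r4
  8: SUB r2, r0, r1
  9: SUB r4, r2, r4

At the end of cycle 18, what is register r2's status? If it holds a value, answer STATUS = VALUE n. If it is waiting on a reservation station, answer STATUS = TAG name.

STATUS = VALUE -117

c1: issue SUB r5<-Add1 | r0:9,r1:3,r2:5,r3:5,r4:6,r5:Add1
c2: issue MUL r0<-Mul1 | r0:Mul1,r1:3,r2:5,r3:5,r4:6,r5:Add1
c3: CDB Add1=-4; issue ADD r4<-Add1 | r0:Mul1,r1:3,r2:5,r3:5,r4:Add1,r5:-4
c4: issue SUB r5<-Add2 | r0:Mul1,r1:3,r2:5,r3:5,r4:Add1,r5:Add2
c5: CDB Add1=-8; issue ADD r0<-Add1 | r0:Add1,r1:3,r2:5,r3:5,r4:-8,r5:Add2
c6: CDB Add2=2; issue ADD r1<-Add2 | r0:Add1,r1:Add2,r2:5,r3:5,r4:-8,r5:2
c7: CDB Mul1=15; issue SUB r1<-Add3 | r0:Add1,r1:Add3,r2:5,r3:5,r4:-8,r5:2
c8: CDB Add1=4; issue MUL r0<-Mul1 | r0:Mul1,r1:Add3,r2:5,r3:5,r4:-8,r5:2
c9: CDB Add2=8; issue SUB r2<-Add1 | r0:Mul1,r1:Add3,r2:Add1,r3:5,r4:-8,r5:2
c10: CDB Add3=13; issue SUB r4<-Add2 | r0:Mul1,r1:13,r2:Add1,r3:5,r4:Add2,r5:2
c11: - | r0:Mul1,r1:13,r2:Add1,r3:5,r4:Add2,r5:2
c12: - | r0:Mul1,r1:13,r2:Add1,r3:5,r4:Add2,r5:2
c13: - | r0:Mul1,r1:13,r2:Add1,r3:5,r4:Add2,r5:2
c14: - | r0:Mul1,r1:13,r2:Add1,r3:5,r4:Add2,r5:2
c15: CDB Mul1=-104 | r0:-104,r1:13,r2:Add1,r3:5,r4:Add2,r5:2
c16: - | r0:-104,r1:13,r2:Add1,r3:5,r4:Add2,r5:2
c17: CDB Add1=-117 | r0:-104,r1:13,r2:-117,r3:5,r4:Add2,r5:2
c18: - | r0:-104,r1:13,r2:-117,r3:5,r4:Add2,r5:2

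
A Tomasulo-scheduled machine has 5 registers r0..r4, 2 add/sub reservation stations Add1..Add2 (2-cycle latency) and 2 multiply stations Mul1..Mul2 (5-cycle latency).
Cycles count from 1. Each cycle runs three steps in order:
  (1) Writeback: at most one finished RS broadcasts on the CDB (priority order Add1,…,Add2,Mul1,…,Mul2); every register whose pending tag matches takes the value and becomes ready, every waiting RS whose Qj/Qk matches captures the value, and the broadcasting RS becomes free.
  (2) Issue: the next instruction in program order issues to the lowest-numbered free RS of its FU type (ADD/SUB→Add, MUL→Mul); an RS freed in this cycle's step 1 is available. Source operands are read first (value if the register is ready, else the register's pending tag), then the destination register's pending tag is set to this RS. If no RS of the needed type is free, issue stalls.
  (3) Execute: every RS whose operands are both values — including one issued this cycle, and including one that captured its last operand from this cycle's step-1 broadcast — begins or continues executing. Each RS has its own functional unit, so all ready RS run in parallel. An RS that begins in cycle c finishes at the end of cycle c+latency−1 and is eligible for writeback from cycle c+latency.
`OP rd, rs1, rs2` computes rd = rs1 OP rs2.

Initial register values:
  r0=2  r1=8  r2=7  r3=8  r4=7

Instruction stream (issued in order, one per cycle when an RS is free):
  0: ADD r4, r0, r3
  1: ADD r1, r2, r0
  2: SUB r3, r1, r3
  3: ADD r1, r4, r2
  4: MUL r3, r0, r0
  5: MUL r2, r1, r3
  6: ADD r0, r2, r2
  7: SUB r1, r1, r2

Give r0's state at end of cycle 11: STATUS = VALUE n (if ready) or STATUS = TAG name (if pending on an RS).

STATUS = TAG Add1

c1: issue ADD r4<-Add1 | r0:2,r1:8,r2:7,r3:8,r4:Add1
c2: issue ADD r1<-Add2 | r0:2,r1:Add2,r2:7,r3:8,r4:Add1
c3: CDB Add1=10; issue SUB r3<-Add1 | r0:2,r1:Add2,r2:7,r3:Add1,r4:10
c4: CDB Add2=9; issue ADD r1<-Add2 | r0:2,r1:Add2,r2:7,r3:Add1,r4:10
c5: issue MUL r3<-Mul1 | r0:2,r1:Add2,r2:7,r3:Mul1,r4:10
c6: CDB Add1=1; issue MUL r2<-Mul2 | r0:2,r1:Add2,r2:Mul2,r3:Mul1,r4:10
c7: CDB Add2=17; issue ADD r0<-Add1 | r0:Add1,r1:17,r2:Mul2,r3:Mul1,r4:10
c8: issue SUB r1<-Add2 | r0:Add1,r1:Add2,r2:Mul2,r3:Mul1,r4:10
c9: - | r0:Add1,r1:Add2,r2:Mul2,r3:Mul1,r4:10
c10: CDB Mul1=4 | r0:Add1,r1:Add2,r2:Mul2,r3:4,r4:10
c11: - | r0:Add1,r1:Add2,r2:Mul2,r3:4,r4:10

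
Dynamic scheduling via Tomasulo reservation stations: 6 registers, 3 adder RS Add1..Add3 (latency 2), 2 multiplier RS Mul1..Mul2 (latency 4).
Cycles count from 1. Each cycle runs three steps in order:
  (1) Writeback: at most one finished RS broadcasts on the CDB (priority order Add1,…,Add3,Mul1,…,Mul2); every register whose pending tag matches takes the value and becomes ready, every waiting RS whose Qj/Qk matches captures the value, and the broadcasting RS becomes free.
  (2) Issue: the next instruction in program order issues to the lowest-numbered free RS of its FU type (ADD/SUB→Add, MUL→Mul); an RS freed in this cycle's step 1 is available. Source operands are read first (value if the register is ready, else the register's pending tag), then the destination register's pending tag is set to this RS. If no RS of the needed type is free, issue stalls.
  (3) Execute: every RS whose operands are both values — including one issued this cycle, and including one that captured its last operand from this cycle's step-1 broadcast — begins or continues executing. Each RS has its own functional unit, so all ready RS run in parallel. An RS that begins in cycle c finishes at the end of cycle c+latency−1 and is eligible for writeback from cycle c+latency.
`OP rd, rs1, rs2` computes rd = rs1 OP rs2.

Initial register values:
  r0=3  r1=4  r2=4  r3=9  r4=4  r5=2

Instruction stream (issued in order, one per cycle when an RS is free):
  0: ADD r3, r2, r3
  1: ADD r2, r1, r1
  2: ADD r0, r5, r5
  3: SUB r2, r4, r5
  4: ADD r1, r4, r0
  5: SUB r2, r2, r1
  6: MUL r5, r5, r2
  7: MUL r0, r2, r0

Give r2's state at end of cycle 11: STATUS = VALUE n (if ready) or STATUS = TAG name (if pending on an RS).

STATUS = VALUE -6

  c1: issue ADD r3<-Add1  regs: r0:3,r1:4,r2:4,r3:Add1,r4:4,r5:2
  c2: issue ADD r2<-Add2  regs: r0:3,r1:4,r2:Add2,r3:Add1,r4:4,r5:2
  c3: CDB Add1=13; issue ADD r0<-Add1  regs: r0:Add1,r1:4,r2:Add2,r3:13,r4:4,r5:2
  c4: CDB Add2=8; issue SUB r2<-Add2  regs: r0:Add1,r1:4,r2:Add2,r3:13,r4:4,r5:2
  c5: CDB Add1=4; issue ADD r1<-Add1  regs: r0:4,r1:Add1,r2:Add2,r3:13,r4:4,r5:2
  c6: CDB Add2=2; issue SUB r2<-Add2  regs: r0:4,r1:Add1,r2:Add2,r3:13,r4:4,r5:2
  c7: CDB Add1=8; issue MUL r5<-Mul1  regs: r0:4,r1:8,r2:Add2,r3:13,r4:4,r5:Mul1
  c8: issue MUL r0<-Mul2  regs: r0:Mul2,r1:8,r2:Add2,r3:13,r4:4,r5:Mul1
  c9: CDB Add2=-6  regs: r0:Mul2,r1:8,r2:-6,r3:13,r4:4,r5:Mul1
  c10: -  regs: r0:Mul2,r1:8,r2:-6,r3:13,r4:4,r5:Mul1
  c11: -  regs: r0:Mul2,r1:8,r2:-6,r3:13,r4:4,r5:Mul1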